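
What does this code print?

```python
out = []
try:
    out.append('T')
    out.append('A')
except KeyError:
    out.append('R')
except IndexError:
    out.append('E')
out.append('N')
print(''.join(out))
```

Execution trace: 'T' (try body) → 'A' (try body, no exception) → 'N' (after the try/except). Output: TAN

Answer: TAN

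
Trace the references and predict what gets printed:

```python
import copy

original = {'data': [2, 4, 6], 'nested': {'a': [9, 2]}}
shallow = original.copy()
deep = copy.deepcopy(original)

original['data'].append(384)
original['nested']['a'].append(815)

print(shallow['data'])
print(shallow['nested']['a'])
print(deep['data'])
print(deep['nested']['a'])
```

Key concept: comparing shallow vs deep copy.
Step by step:
`original = {'data': [2, 4, 6], 'nested': {'a': [9, 2]}}` → original = {'data': [2, 4, 6], 'nested': {'a': [9, 2]}}
`shallow = original.copy()` → shallow = {'data': [2, 4, 6], 'nested': {'a': [9, 2]}}
`deep = copy.deepcopy(original)` → deep = {'data': [2, 4, 6], 'nested': {'a': [9, 2]}}
`original['data'].append(384)` → original = {'data': [2, 4, 6, 384], 'nested': {'a': [9, 2]}}; shallow = {'data': [2, 4, 6, 384], 'nested': {'a': [9, 2]}}
`original['nested']['a'].append(815)` → original = {'data': [2, 4, 6, 384], 'nested': {'a': [9, 2, 815]}}; shallow = {'data': [2, 4, 6, 384], 'nested': {'a': [9, 2, 815]}}
`print(shallow['data'])` → prints [2, 4, 6, 384]
`print(shallow['nested']['a'])` → prints [9, 2, 815]
`print(deep['data'])` → prints [2, 4, 6]
`print(deep['nested']['a'])` → prints [9, 2]

Answer:
[2, 4, 6, 384]
[9, 2, 815]
[2, 4, 6]
[9, 2]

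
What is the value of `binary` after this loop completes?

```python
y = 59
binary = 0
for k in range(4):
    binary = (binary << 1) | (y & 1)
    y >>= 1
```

Reverse lowest 4 bits of 59
`binary` takes the values: 0 → 1 → 3 → 6 → 13

Answer: 13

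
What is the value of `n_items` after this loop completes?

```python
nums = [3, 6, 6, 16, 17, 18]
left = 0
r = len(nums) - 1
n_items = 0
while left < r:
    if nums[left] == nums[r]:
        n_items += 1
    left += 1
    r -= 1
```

Count matching pairs from ends
`n_items` takes the values: 0

Answer: 0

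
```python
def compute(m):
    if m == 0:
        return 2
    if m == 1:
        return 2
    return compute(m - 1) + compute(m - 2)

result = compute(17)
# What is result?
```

Build up from base cases: compute(0)=2, compute(1)=2, compute(2)=4, compute(3)=6, compute(4)=10, compute(5)=16, compute(6)=26, ..., compute(17)=5168

Answer: 5168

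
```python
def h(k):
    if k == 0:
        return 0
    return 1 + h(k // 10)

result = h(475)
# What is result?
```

Count of digits of 475: 3

Answer: 3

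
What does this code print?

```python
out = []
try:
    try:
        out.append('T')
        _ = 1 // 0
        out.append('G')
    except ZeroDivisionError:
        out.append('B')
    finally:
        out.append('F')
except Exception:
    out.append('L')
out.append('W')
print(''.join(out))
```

Execution trace: 'T' (inner try body) → 'B' (inner except ZeroDivisionError) → 'F' (inner finally) → 'W' (after the try/except). Output: TBFW

Answer: TBFW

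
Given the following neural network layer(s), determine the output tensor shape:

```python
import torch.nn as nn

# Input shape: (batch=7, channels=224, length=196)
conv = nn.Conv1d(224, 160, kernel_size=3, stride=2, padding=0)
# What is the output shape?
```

Input: (7, 224, 196) -> Output: (7, 160, 97)

Answer: (7, 160, 97)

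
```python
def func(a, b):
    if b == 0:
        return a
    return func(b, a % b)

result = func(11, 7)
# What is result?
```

func(11, 7) -> func(7, 4) -> func(4, 3) -> func(3, 1) -> func(1, 0) -> 1

Answer: 1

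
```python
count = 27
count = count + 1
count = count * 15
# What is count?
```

Trace:
`count = 27` → count = 27
`count = count + 1` → count = 28
`count = count * 15` → count = 420
So count = 420

Answer: 420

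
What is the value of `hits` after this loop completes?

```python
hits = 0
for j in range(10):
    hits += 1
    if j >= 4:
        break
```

Loop breaks when j reaches 4, hits is 5
`hits` takes the values: 0 → 1 → 2 → 3 → 4 → 5

Answer: 5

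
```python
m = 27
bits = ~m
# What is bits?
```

Trace:
`m = 27` → m = 27
`bits = ~m` → bits = -28
So bits = -28

Answer: -28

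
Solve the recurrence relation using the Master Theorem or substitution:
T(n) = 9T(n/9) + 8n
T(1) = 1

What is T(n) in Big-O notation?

By Master Theorem: a=9, b=9, f(n)=8n. Since log_9(9) = 1 and f(n) = Θ(n^1), Case 2 applies. T(n) = O(n log n).

Answer: O(n log n)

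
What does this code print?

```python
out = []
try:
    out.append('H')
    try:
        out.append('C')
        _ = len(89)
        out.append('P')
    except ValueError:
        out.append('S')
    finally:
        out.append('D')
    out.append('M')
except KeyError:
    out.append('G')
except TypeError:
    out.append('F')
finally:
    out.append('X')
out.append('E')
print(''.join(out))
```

Execution trace: 'H' (try body) → 'C' (inner try body) → 'D' (inner finally) → 'F' (except TypeError) → 'X' (finally) → 'E' (after the try/except). Output: HCDFXE

Answer: HCDFXE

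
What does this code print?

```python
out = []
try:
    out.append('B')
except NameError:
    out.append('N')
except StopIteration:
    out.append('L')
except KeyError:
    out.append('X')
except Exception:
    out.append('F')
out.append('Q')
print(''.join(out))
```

Execution trace: 'B' (try body, no exception) → 'Q' (after the try/except). Output: BQ

Answer: BQ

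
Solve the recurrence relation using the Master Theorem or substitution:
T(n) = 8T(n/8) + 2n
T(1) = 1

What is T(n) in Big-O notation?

By Master Theorem: a=8, b=8, f(n)=2n. Since log_8(8) = 1 and f(n) = Θ(n^1), Case 2 applies. T(n) = O(n log n).

Answer: O(n log n)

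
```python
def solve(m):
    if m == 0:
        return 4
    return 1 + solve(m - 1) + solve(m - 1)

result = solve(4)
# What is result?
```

solve(m) = 1 + 2·solve(m-1), solve(0)=4. Closed form: (4+1)·2^4 - 1 = 79.

Answer: 79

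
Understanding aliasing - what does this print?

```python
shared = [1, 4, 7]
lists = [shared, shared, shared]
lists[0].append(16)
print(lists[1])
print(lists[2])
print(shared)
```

Key concept: list of same reference.
Step by step:
`shared = [1, 4, 7]` → shared = [1, 4, 7]
`lists = [shared, shared, shared]` → lists = [[1, 4, 7], [1, 4, 7], [1, 4, 7]]
`lists[0].append(16)` → shared = [1, 4, 7, 16]; lists = [[1, 4, 7, 16], [1, 4, 7, 16], [1, 4, 7, 16]]
`print(lists[1])` → prints [1, 4, 7, 16]
`print(lists[2])` → prints [1, 4, 7, 16]
`print(shared)` → prints [1, 4, 7, 16]

Answer:
[1, 4, 7, 16]
[1, 4, 7, 16]
[1, 4, 7, 16]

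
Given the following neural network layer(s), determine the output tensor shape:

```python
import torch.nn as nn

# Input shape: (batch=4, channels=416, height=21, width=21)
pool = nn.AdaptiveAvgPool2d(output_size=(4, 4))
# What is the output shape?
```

Input: (4, 416, 21, 21) -> Output: (4, 416, 4, 4)

Answer: (4, 416, 4, 4)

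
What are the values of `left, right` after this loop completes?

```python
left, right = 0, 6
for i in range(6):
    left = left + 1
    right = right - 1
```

left goes 0→6, right goes 6→0
`left, right` takes the values: (0, 6) → (1, 6) → (1, 5) → (2, 5) → (2, 4) → (3, 4) → (3, 3) → (4, 3) → (4, 2) → (5, 2) → (5, 1) → (6, 1) → (6, 0)

Answer: 6, 0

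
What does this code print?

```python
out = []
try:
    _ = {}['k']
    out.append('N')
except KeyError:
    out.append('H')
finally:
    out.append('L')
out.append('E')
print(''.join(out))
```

Execution trace: 'H' (except KeyError) → 'L' (finally) → 'E' (after the try/except). Output: HLE

Answer: HLE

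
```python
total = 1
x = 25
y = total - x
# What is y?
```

Trace:
`total = 1` → total = 1
`x = 25` → x = 25
`y = total - x` → y = -24
So y = -24

Answer: -24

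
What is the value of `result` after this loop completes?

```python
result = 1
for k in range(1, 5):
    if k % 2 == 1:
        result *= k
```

Product of odd numbers 1 to 4
`result` takes the values: 1 → 3

Answer: 3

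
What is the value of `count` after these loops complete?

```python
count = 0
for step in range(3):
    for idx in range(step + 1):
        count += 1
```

Triangle: 1 + 2 + ... + 3
`count` takes the values: 0 → 1 → 2 → 3 → 4 → 5 → 6

Answer: 6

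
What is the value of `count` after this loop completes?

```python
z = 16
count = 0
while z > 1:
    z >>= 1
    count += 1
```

Count right shifts until 1
`count` takes the values: 0 → 1 → 2 → 3 → 4

Answer: 4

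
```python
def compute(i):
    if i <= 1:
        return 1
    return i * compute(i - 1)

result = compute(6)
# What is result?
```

compute(6) = 6 * 5 * 4 * 3 * 2 * 1 = 720

Answer: 720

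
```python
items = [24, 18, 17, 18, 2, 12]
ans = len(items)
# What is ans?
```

Trace:
`items = [24, 18, 17, 18, 2, 12]` → items = [24, 18, 17, 18, 2, 12]
`ans = len(items)` → ans = 6
So ans = 6

Answer: 6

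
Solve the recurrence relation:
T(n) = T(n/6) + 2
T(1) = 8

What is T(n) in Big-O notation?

Each step divides n by 6 and adds 2. After log_6(n) steps we reach T(1)=8. So T(n) = 2·log_6(n) + 8 = O(log n).

Answer: O(log n)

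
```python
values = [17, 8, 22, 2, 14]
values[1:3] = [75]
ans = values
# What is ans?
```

Trace:
`values = [17, 8, 22, 2, 14]` → values = [17, 8, 22, 2, 14]
`values[1:3] = [75]` → values = [17, 75, 2, 14]
`ans = values` → ans = [17, 75, 2, 14]
So ans = [17, 75, 2, 14]

Answer: [17, 75, 2, 14]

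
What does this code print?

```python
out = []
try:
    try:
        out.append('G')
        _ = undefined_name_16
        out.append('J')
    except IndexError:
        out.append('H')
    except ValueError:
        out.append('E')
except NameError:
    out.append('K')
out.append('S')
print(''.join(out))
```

Execution trace: 'G' (try body) → 'K' (outer except NameError) → 'S' (after the try/except). Output: GKS

Answer: GKS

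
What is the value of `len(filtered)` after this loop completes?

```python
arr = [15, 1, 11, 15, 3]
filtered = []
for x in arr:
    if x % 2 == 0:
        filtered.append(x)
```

Count even numbers in [15, 1, 11, 15, 3]
`filtered` takes the values: []
So `len(filtered)` = 0

Answer: 0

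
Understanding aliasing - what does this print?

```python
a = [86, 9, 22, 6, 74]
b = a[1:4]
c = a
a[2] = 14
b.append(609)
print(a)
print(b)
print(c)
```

Key concept: slice vs alias.
Step by step:
`a = [86, 9, 22, 6, 74]` → a = [86, 9, 22, 6, 74]
`b = a[1:4]` → b = [9, 22, 6]
`c = a` → c = [86, 9, 22, 6, 74] (same object as a)
`a[2] = 14` → a = [86, 9, 14, 6, 74] (same object as c); c = [86, 9, 14, 6, 74] (same object as a)
`b.append(609)` → b = [9, 22, 6, 609]
`print(a)` → prints [86, 9, 14, 6, 74]
`print(b)` → prints [9, 22, 6, 609]
`print(c)` → prints [86, 9, 14, 6, 74]

Answer:
[86, 9, 14, 6, 74]
[9, 22, 6, 609]
[86, 9, 14, 6, 74]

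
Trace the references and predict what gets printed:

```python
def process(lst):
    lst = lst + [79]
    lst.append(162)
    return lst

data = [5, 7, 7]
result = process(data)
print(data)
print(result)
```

Key concept: rebinding parameter vs mutation.
Step by step:
`data = [5, 7, 7]` → data = [5, 7, 7]
`result = process(data)` → result = [5, 7, 7, 79, 162]
`print(data)` → prints [5, 7, 7]
`print(result)` → prints [5, 7, 7, 79, 162]

Answer:
[5, 7, 7]
[5, 7, 7, 79, 162]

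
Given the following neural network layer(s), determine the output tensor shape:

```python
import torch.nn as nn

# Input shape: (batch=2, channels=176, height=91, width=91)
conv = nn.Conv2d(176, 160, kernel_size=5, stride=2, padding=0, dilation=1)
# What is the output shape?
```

Input: (2, 176, 91, 91) -> Output: (2, 160, 44, 44)

Answer: (2, 160, 44, 44)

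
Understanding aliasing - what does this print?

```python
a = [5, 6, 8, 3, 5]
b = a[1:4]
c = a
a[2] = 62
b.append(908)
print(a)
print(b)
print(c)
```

Key concept: slice vs alias.
Step by step:
`a = [5, 6, 8, 3, 5]` → a = [5, 6, 8, 3, 5]
`b = a[1:4]` → b = [6, 8, 3]
`c = a` → c = [5, 6, 8, 3, 5] (same object as a)
`a[2] = 62` → a = [5, 6, 62, 3, 5] (same object as c); c = [5, 6, 62, 3, 5] (same object as a)
`b.append(908)` → b = [6, 8, 3, 908]
`print(a)` → prints [5, 6, 62, 3, 5]
`print(b)` → prints [6, 8, 3, 908]
`print(c)` → prints [5, 6, 62, 3, 5]

Answer:
[5, 6, 62, 3, 5]
[6, 8, 3, 908]
[5, 6, 62, 3, 5]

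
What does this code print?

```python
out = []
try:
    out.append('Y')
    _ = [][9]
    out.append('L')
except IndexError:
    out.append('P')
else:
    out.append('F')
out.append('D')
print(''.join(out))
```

Execution trace: 'Y' (try body) → 'P' (except IndexError) → 'D' (after the try/except). Output: YPD

Answer: YPD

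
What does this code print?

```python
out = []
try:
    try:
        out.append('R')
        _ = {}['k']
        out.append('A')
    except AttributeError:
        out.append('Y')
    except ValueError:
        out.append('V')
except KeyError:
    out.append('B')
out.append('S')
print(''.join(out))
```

Execution trace: 'R' (try body) → 'B' (outer except KeyError) → 'S' (after the try/except). Output: RBS

Answer: RBS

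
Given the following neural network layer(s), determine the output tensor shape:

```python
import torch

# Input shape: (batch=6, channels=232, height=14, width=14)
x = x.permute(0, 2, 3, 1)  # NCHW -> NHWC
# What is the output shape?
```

Input: (6, 232, 14, 14) -> Output: (6, 14, 14, 232)

Answer: (6, 14, 14, 232)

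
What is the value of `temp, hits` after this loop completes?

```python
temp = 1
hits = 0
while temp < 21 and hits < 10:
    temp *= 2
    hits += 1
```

Double until >= 21 or 10 iterations
`temp, hits` takes the values: (1, 0) → (2, 0) → (2, 1) → (4, 1) → (4, 2) → (8, 2) → (8, 3) → (16, 3) → (16, 4) → (32, 4) → (32, 5)

Answer: 32, 5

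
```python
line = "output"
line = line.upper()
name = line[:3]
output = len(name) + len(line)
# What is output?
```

Trace:
`line = "output"` → line = 'output'
`line = line.upper()` → line = 'OUTPUT'
`name = line[:3]` → name = 'OUT'
`output = len(name) + len(line)` → output = 9
So output = 9

Answer: 9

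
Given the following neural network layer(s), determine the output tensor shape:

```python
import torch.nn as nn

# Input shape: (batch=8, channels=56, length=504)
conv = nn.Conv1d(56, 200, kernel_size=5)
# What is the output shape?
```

Input: (8, 56, 504) -> Output: (8, 200, 500)

Answer: (8, 200, 500)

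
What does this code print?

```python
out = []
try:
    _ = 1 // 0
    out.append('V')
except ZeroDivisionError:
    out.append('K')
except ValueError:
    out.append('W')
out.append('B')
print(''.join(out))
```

Execution trace: 'K' (except ZeroDivisionError) → 'B' (after the try/except). Output: KB

Answer: KB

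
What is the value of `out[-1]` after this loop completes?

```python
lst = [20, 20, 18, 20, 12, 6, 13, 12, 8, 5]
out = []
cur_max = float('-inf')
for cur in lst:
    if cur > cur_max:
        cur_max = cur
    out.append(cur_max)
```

Running max ends at 20
`out` takes the values: [] → [20] → [20, 20] → [20, 20, 20] → [20, 20, 20, 20] → [20, 20, 20, 20, 20] → [20, 20, 20, 20, 20, 20] → [20, 20, 20, 20, 20, 20, 20] → [20, 20, 20, 20, 20, 20, 20, 20] → [20, 20, 20, 20, 20, 20, 20, 20, 20] → [20, 20, 20, 20, 20, 20, 20, 20, 20, 20]
So `out[-1]` = 20

Answer: 20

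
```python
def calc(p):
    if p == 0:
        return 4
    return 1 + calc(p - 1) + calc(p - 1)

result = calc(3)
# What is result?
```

calc(p) = 1 + 2·calc(p-1), calc(0)=4. Closed form: (4+1)·2^3 - 1 = 39.

Answer: 39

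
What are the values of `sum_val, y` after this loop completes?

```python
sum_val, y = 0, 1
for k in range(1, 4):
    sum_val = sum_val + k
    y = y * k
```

Sum and factorial of 1 to 3
`sum_val, y` takes the values: (0, 1) → (1, 1) → (3, 1) → (3, 2) → (6, 2) → (6, 6)

Answer: 6, 6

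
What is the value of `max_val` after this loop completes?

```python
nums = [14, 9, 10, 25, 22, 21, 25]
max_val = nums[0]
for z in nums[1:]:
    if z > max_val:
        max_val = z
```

Maximum of [14, 9, 10, 25, 22, 21, 25]
`max_val` takes the values: 14 → 25

Answer: 25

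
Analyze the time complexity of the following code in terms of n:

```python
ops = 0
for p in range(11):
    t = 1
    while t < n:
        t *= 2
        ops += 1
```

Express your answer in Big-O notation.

Each loop level contributes: 1 × log n. Multiplying the contributions gives O(log n).

Answer: O(log n)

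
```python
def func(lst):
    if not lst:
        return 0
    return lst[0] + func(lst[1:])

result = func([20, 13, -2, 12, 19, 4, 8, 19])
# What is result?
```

20 + 13 + (-2) + 12 + 19 + 4 + 8 + 19 + 0 = 93

Answer: 93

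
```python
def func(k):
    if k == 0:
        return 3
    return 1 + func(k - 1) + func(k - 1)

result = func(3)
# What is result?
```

func(k) = 1 + 2·func(k-1), func(0)=3. Closed form: (3+1)·2^3 - 1 = 31.

Answer: 31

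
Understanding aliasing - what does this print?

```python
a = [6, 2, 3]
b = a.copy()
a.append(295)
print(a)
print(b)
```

Key concept: list.copy() creates independent copy.
Step by step:
`a = [6, 2, 3]` → a = [6, 2, 3]
`b = a.copy()` → b = [6, 2, 3]
`a.append(295)` → a = [6, 2, 3, 295]
`print(a)` → prints [6, 2, 3, 295]
`print(b)` → prints [6, 2, 3]

Answer:
[6, 2, 3, 295]
[6, 2, 3]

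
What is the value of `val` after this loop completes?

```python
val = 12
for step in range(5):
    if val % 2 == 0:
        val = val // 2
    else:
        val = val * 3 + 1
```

Collatz-style transformation from 12
`val` takes the values: 12 → 6 → 3 → 10 → 5 → 16

Answer: 16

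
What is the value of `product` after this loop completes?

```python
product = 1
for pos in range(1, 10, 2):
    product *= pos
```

Product of 1, 3, 5, ... up to 9
`product` takes the values: 1 → 3 → 15 → 105 → 945

Answer: 945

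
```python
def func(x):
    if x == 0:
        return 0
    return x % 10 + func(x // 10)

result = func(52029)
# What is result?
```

Sum of digits of 52029: 9 + 2 + 0 + 2 + 5 = 18

Answer: 18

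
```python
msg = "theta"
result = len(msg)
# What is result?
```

Trace:
`msg = "theta"` → msg = 'theta'
`result = len(msg)` → result = 5
So result = 5

Answer: 5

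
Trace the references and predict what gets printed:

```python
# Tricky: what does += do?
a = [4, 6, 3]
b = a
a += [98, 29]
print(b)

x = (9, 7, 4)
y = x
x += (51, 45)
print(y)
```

Key concept: += behavior differs for mutable vs immutable.
Step by step:
`a = [4, 6, 3]` → a = [4, 6, 3]
`b = a` → b = [4, 6, 3] (same object as a)
`a += [98, 29]` → a = [4, 6, 3, 98, 29] (same object as b); b = [4, 6, 3, 98, 29] (same object as a)
`print(b)` → prints [4, 6, 3, 98, 29]
`x = (9, 7, 4)` → x = (9, 7, 4)
`y = x` → y = (9, 7, 4)
`x += (51, 45)` → x = (9, 7, 4, 51, 45)
`print(y)` → prints (9, 7, 4)

Answer:
[4, 6, 3, 98, 29]
(9, 7, 4)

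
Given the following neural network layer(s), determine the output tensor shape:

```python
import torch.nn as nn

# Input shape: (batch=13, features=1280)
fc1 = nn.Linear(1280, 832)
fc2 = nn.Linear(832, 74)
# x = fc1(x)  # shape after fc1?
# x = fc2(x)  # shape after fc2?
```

Input: (13, 1280) -> after fc1: (13, 832) -> Output: (13, 74)

Answer: (13, 74)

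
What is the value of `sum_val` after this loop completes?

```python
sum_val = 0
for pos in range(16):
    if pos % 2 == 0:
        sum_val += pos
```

Sum of even numbers 0 to 15
`sum_val` takes the values: 0 → 2 → 6 → 12 → 20 → 30 → 42 → 56

Answer: 56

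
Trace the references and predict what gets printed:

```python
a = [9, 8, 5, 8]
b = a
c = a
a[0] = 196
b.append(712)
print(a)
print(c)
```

Key concept: multiple aliases.
Step by step:
`a = [9, 8, 5, 8]` → a = [9, 8, 5, 8]
`b = a` → b = [9, 8, 5, 8] (same object as a)
`c = a` → c = [9, 8, 5, 8] (same object as a, b)
`a[0] = 196` → a = [196, 8, 5, 8] (same object as b, c); b = [196, 8, 5, 8] (same object as a, c); c = [196, 8, 5, 8] (same object as a, b)
`b.append(712)` → a = [196, 8, 5, 8, 712] (same object as b, c); b = [196, 8, 5, 8, 712] (same object as a, c); c = [196, 8, 5, 8, 712] (same object as a, b)
`print(a)` → prints [196, 8, 5, 8, 712]
`print(c)` → prints [196, 8, 5, 8, 712]

Answer:
[196, 8, 5, 8, 712]
[196, 8, 5, 8, 712]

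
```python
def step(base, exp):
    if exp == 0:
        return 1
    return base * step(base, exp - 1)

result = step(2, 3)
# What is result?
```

step(2, 3) = 2 * 2 * 2 = 8

Answer: 8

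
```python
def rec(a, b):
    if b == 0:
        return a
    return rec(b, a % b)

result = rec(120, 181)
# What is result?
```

rec(120, 181) -> rec(181, 120) -> rec(120, 61) -> rec(61, 59) -> rec(59, 2) -> rec(2, 1) -> rec(1, 0) -> 1

Answer: 1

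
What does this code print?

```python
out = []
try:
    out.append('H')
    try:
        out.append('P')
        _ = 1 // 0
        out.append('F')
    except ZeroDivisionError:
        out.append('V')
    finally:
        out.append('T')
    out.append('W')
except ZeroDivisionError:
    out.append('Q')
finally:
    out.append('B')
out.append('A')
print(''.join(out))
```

Execution trace: 'H' (try body) → 'P' (inner try body) → 'V' (inner except ZeroDivisionError) → 'T' (inner finally) → 'W' (try body, no exception) → 'B' (finally) → 'A' (after the try/except). Output: HPVTWBA

Answer: HPVTWBA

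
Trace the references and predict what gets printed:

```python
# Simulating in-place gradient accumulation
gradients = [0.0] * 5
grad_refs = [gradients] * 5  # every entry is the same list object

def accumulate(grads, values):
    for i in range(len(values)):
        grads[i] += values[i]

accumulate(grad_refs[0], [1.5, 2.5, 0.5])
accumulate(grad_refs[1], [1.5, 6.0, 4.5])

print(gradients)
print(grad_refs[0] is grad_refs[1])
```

Key concept: gradient accumulation aliasing.
Step by step:
`gradients = [0.0] * 5` → gradients = [0.0, 0.0, 0.0, 0.0, 0.0]
`grad_refs = [gradients] * 5` → grad_refs = [[0.0, 0.0, 0.0, 0.0, 0.0], [0.0, 0.0, 0.0, 0.0, 0.0], [0.0, 0.0, 0.0, 0.0, 0.0], [0.0, 0.0, 0.0, 0.0, 0.0], [0.0, 0.0, 0.0, 0.0, 0.0]]
`accumulate(grad_refs[0], [1.5, 2.5, 0.5])` → gradients = [1.5, 2.5, 0.5, 0.0, 0.0]; grad_refs = [[1.5, 2.5, 0.5, 0.0, 0.0], [1.5, 2.5, 0.5, 0.0, 0.0], [1.5, 2.5, 0.5, 0.0, 0.0], [1.5, 2.5, 0.5, 0.0, 0.0], [1.5, 2.5, 0.5, 0.0, 0.0]]
`accumulate(grad_refs[1], [1.5, 6.0, 4.5])` → gradients = [3.0, 8.5, 5.0, 0.0, 0.0]; grad_refs = [[3.0, 8.5, 5.0, 0.0, 0.0], [3.0, 8.5, 5.0, 0.0, 0.0], [3.0, 8.5, 5.0, 0.0, 0.0], [3.0, 8.5, 5.0, 0.0, 0.0], [3.0, 8.5, 5.0, 0.0, 0.0]]
`print(gradients)` → prints [3.0, 8.5, 5.0, 0.0, 0.0]
`print(grad_refs[0] is grad_refs[1])` → prints True

Answer:
[3.0, 8.5, 5.0, 0.0, 0.0]
True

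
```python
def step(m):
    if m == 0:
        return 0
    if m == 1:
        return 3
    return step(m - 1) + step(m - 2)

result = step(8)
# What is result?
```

Build up from base cases: step(0)=0, step(1)=3, step(2)=3, step(3)=6, step(4)=9, step(5)=15, step(6)=24, ..., step(8)=63

Answer: 63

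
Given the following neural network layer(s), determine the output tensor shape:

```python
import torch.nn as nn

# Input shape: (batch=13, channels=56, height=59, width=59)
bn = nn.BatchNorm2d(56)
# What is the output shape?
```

Input: (13, 56, 59, 59) -> Output: (13, 56, 59, 59)

Answer: (13, 56, 59, 59)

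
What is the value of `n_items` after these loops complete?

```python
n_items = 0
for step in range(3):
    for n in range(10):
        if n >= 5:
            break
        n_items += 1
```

Inner breaks at 5, outer runs 3 times
`n_items` takes the values: 0 → 1 → 2 → 3 → 4 → 5 → 6 → 7 → 8 → 9 → 10 → 11 → 12 → 13 → 14 → 15

Answer: 15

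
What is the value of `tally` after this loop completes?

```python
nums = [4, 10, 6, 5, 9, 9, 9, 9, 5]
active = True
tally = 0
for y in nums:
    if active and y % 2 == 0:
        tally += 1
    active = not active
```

Count even values at even positions
`tally` takes the values: 0 → 1 → 2

Answer: 2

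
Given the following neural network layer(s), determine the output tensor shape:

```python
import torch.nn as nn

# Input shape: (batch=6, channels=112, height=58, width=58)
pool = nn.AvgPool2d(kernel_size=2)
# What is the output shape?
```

Input: (6, 112, 58, 58) -> Output: (6, 112, 29, 29)

Answer: (6, 112, 29, 29)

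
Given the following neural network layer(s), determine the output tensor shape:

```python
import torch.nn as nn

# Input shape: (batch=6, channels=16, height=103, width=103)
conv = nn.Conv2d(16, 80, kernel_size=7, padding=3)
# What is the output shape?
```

Input: (6, 16, 103, 103) -> Output: (6, 80, 103, 103)

Answer: (6, 80, 103, 103)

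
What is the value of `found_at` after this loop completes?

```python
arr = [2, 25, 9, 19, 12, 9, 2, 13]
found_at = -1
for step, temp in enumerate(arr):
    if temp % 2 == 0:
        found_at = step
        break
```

First even number index in [2, 25, 9, 19, 12, 9, 2, 13]
`found_at` takes the values: -1 → 0

Answer: 0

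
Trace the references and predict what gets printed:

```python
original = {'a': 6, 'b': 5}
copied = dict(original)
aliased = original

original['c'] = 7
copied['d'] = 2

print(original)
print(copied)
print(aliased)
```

Key concept: dict() creates copy, assignment creates alias.
Step by step:
`original = {'a': 6, 'b': 5}` → original = {'a': 6, 'b': 5}
`copied = dict(original)` → copied = {'a': 6, 'b': 5}
`aliased = original` → aliased = {'a': 6, 'b': 5} (same object as original)
`original['c'] = 7` → original = {'a': 6, 'b': 5, 'c': 7} (same object as aliased); aliased = {'a': 6, 'b': 5, 'c': 7} (same object as original)
`copied['d'] = 2` → copied = {'a': 6, 'b': 5, 'd': 2}
`print(original)` → prints {'a': 6, 'b': 5, 'c': 7}
`print(copied)` → prints {'a': 6, 'b': 5, 'd': 2}
`print(aliased)` → prints {'a': 6, 'b': 5, 'c': 7}

Answer:
{'a': 6, 'b': 5, 'c': 7}
{'a': 6, 'b': 5, 'd': 2}
{'a': 6, 'b': 5, 'c': 7}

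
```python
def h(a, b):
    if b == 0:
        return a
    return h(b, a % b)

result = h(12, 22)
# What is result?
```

h(12, 22) -> h(22, 12) -> h(12, 10) -> h(10, 2) -> h(2, 0) -> 2

Answer: 2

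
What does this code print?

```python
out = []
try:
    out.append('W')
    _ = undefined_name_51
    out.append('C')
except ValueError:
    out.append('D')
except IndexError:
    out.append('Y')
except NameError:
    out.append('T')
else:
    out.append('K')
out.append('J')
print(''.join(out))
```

Execution trace: 'W' (try body) → 'T' (except NameError) → 'J' (after the try/except). Output: WTJ

Answer: WTJ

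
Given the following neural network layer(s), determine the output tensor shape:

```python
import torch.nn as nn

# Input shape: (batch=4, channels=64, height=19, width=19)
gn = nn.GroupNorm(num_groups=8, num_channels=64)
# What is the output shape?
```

Input: (4, 64, 19, 19) -> Output: (4, 64, 19, 19)

Answer: (4, 64, 19, 19)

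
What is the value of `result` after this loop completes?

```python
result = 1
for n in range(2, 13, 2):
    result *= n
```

Product of even numbers 2 to 12
`result` takes the values: 1 → 2 → 8 → 48 → 384 → 3840 → 46080

Answer: 46080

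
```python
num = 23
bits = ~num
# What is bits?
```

Trace:
`num = 23` → num = 23
`bits = ~num` → bits = -24
So bits = -24

Answer: -24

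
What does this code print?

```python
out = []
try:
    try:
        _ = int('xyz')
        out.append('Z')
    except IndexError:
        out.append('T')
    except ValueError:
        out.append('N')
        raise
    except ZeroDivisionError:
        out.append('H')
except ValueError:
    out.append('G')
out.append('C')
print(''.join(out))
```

Execution trace: 'N' (except ValueError) → 'G' (outer except ValueError) → 'C' (after the try/except). Output: NGC

Answer: NGC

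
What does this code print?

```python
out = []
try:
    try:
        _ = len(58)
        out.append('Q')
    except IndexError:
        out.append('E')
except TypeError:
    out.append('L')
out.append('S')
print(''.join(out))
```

Execution trace: 'L' (outer except TypeError) → 'S' (after the try/except). Output: LS

Answer: LS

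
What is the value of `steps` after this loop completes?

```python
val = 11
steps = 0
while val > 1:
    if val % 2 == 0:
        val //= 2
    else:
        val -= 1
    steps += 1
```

Steps to reduce 11 to 1
`steps` takes the values: 0 → 1 → 2 → 3 → 4 → 5

Answer: 5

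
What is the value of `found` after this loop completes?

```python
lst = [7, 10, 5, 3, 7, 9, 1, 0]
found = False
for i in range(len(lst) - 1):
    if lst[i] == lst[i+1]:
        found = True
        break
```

Check consecutive duplicates in [7, 10, 5, 3, 7, 9, 1, 0]
`found` takes the values: False

Answer: False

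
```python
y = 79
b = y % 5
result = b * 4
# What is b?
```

Trace:
`y = 79` → y = 79
`b = y % 5` → b = 4
`result = b * 4` → result = 16
So b = 4

Answer: 4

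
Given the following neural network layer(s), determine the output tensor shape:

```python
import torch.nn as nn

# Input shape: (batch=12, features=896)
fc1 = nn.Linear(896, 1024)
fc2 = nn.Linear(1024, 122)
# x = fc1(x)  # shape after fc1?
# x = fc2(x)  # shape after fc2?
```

Input: (12, 896) -> after fc1: (12, 1024) -> Output: (12, 122)

Answer: (12, 122)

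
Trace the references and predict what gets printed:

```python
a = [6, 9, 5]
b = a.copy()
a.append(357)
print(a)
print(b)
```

Key concept: list.copy() creates independent copy.
Step by step:
`a = [6, 9, 5]` → a = [6, 9, 5]
`b = a.copy()` → b = [6, 9, 5]
`a.append(357)` → a = [6, 9, 5, 357]
`print(a)` → prints [6, 9, 5, 357]
`print(b)` → prints [6, 9, 5]

Answer:
[6, 9, 5, 357]
[6, 9, 5]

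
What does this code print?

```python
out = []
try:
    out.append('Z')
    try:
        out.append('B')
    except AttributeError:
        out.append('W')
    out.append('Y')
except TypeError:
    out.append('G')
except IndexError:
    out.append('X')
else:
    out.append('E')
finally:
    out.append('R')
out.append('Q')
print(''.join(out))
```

Execution trace: 'Z' (try body) → 'B' (inner try body, no exception) → 'Y' (try body, no exception) → 'E' (else) → 'R' (finally) → 'Q' (after the try/except). Output: ZBYERQ

Answer: ZBYERQ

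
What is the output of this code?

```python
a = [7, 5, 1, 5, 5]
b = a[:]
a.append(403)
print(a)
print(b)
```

Key concept: slice [:] creates copy.
Step by step:
`a = [7, 5, 1, 5, 5]` → a = [7, 5, 1, 5, 5]
`b = a[:]` → b = [7, 5, 1, 5, 5]
`a.append(403)` → a = [7, 5, 1, 5, 5, 403]
`print(a)` → prints [7, 5, 1, 5, 5, 403]
`print(b)` → prints [7, 5, 1, 5, 5]

Answer:
[7, 5, 1, 5, 5, 403]
[7, 5, 1, 5, 5]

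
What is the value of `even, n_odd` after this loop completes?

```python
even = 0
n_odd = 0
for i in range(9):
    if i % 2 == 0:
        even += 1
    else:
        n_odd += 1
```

Count evens and odds in range(9)
`even, n_odd` takes the values: (0, 0) → (1, 0) → (1, 1) → (2, 1) → (2, 2) → (3, 2) → (3, 3) → (4, 3) → (4, 4) → (5, 4)

Answer: 5, 4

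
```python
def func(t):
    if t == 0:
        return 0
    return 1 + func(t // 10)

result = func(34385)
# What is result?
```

Count of digits of 34385: 5

Answer: 5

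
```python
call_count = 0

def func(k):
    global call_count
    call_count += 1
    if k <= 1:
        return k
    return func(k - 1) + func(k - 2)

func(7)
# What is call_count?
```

Calls(k) = 1 + Calls(k-1) + Calls(k-2); Calls(0)=Calls(1)=1. For k=7 this gives 41.

Answer: 41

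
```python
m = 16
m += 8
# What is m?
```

Trace:
`m = 16` → m = 16
`m += 8` → m = 24
So m = 24

Answer: 24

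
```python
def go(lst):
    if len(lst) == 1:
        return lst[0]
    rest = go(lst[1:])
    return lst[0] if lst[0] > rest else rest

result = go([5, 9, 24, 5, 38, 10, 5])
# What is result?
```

Recursive max over [5, 9, 24, 5, 38, 10, 5] = 38

Answer: 38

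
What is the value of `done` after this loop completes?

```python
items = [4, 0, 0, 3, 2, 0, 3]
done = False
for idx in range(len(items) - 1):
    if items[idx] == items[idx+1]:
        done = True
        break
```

Check consecutive duplicates in [4, 0, 0, 3, 2, 0, 3]
`done` takes the values: False → True

Answer: True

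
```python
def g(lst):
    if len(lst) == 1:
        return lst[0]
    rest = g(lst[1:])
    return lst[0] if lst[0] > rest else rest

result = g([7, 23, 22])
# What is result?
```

Recursive max over [7, 23, 22] = 23

Answer: 23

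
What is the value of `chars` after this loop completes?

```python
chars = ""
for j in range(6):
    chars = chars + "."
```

Repeat '.' 6 times
`chars` takes the values: "" → "." → ".." → "..." → "...." → "....." → "......"

Answer: "......"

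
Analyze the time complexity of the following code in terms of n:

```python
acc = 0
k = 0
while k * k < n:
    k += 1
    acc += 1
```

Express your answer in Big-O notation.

Each loop level contributes: √n. Multiplying the contributions gives O(√n).

Answer: O(√n)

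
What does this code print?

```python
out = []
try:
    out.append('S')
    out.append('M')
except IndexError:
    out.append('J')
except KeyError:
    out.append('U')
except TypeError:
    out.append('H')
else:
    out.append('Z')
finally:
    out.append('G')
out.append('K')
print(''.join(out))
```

Execution trace: 'S' (try body) → 'M' (try body, no exception) → 'Z' (else) → 'G' (finally) → 'K' (after the try/except). Output: SMZGK

Answer: SMZGK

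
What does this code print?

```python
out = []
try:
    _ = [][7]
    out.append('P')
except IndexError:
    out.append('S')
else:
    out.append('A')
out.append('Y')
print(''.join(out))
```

Execution trace: 'S' (except IndexError) → 'Y' (after the try/except). Output: SY

Answer: SY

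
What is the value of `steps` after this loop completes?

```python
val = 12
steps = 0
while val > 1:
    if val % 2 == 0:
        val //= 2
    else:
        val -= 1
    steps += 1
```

Steps to reduce 12 to 1
`steps` takes the values: 0 → 1 → 2 → 3 → 4

Answer: 4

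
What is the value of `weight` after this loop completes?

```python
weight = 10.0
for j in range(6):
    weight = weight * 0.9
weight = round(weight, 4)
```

Exponential decay: 10.0 * 0.9^6
`weight` takes the values: 10.0 → 9.0 → 8.1 → 7.29 → 6.561 → 5.9049 → 5.31441 → 5.3144

Answer: 5.3144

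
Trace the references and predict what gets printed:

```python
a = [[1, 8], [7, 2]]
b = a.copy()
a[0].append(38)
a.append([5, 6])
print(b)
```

Key concept: shallow copy with nested lists.
Step by step:
`a = [[1, 8], [7, 2]]` → a = [[1, 8], [7, 2]]
`b = a.copy()` → b = [[1, 8], [7, 2]]
`a[0].append(38)` → a = [[1, 8, 38], [7, 2]]; b = [[1, 8, 38], [7, 2]]
`a.append([5, 6])` → a = [[1, 8, 38], [7, 2], [5, 6]]
`print(b)` → prints [[1, 8, 38], [7, 2]]

Answer: [[1, 8, 38], [7, 2]]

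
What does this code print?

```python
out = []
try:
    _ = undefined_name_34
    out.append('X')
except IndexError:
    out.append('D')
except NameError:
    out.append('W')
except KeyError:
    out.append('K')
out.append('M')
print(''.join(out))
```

Execution trace: 'W' (except NameError) → 'M' (after the try/except). Output: WM

Answer: WM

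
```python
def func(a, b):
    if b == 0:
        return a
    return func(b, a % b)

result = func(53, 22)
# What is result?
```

func(53, 22) -> func(22, 9) -> func(9, 4) -> func(4, 1) -> func(1, 0) -> 1

Answer: 1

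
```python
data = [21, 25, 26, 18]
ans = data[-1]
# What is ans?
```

Trace:
`data = [21, 25, 26, 18]` → data = [21, 25, 26, 18]
`ans = data[-1]` → ans = 18
So ans = 18

Answer: 18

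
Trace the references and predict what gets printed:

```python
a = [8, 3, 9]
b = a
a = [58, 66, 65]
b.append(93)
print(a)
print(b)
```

Key concept: rebinding vs mutation: a is rebound to a new list, b still points at the original.
Step by step:
`a = [8, 3, 9]` → a = [8, 3, 9]
`b = a` → b = [8, 3, 9] (same object as a)
`a = [58, 66, 65]` → a = [58, 66, 65]
`b.append(93)` → b = [8, 3, 9, 93]
`print(a)` → prints [58, 66, 65]
`print(b)` → prints [8, 3, 9, 93]

Answer:
[58, 66, 65]
[8, 3, 9, 93]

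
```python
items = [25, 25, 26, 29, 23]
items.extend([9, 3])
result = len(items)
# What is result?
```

Trace:
`items = [25, 25, 26, 29, 23]` → items = [25, 25, 26, 29, 23]
`items.extend([9, 3])` → items = [25, 25, 26, 29, 23, 9, 3]
`result = len(items)` → result = 7
So result = 7

Answer: 7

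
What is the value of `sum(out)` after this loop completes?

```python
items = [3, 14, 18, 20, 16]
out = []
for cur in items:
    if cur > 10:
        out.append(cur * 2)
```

Sum of doubled values > 10
`out` takes the values: [] → [28] → [28, 36] → [28, 36, 40] → [28, 36, 40, 32]
So `sum(out)` = 136

Answer: 136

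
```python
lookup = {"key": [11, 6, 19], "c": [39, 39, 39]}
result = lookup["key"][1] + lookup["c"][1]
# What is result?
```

Trace:
`lookup = {"key": [11, 6, 19], "c": [39, 39, 39]}` → lookup = {'key': [11, 6, 19], 'c': [39, 39, 39]}
`result = lookup["key"][1] + lookup["c"][1]` → result = 45
So result = 45

Answer: 45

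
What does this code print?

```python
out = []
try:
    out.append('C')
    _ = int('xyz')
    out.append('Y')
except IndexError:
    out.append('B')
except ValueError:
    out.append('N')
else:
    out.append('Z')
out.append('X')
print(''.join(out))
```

Execution trace: 'C' (try body) → 'N' (except ValueError) → 'X' (after the try/except). Output: CNX

Answer: CNX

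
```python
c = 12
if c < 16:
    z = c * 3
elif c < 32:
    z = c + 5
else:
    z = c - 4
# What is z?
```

Trace:
`c = 12` → c = 12
`if c < 16: ...` → c < 16 is True → z = 36
So z = 36

Answer: 36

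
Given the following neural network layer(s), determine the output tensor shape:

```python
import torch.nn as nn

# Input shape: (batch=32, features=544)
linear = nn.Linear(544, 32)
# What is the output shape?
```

Input: (32, 544) -> Output: (32, 32)

Answer: (32, 32)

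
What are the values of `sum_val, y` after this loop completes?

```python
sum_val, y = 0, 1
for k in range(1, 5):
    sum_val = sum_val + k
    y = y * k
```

Sum and factorial of 1 to 4
`sum_val, y` takes the values: (0, 1) → (1, 1) → (3, 1) → (3, 2) → (6, 2) → (6, 6) → (10, 6) → (10, 24)

Answer: 10, 24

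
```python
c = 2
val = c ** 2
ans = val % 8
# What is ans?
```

Trace:
`c = 2` → c = 2
`val = c ** 2` → val = 4
`ans = val % 8` → ans = 4
So ans = 4

Answer: 4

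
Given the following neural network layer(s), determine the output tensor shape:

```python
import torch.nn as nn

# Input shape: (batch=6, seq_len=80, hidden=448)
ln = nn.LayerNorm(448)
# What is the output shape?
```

Input: (6, 80, 448) -> Output: (6, 80, 448)

Answer: (6, 80, 448)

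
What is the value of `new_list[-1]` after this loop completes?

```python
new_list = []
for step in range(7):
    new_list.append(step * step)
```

Last element of squares 0 to 6
`new_list` takes the values: [] → [0] → [0, 1] → [0, 1, 4] → [0, 1, 4, 9] → [0, 1, 4, 9, 16] → [0, 1, 4, 9, 16, 25] → [0, 1, 4, 9, 16, 25, 36]
So `new_list[-1]` = 36

Answer: 36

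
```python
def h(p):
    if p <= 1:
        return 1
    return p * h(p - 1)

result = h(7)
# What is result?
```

h(7) = 7 * 6 * 5 * 4 * 3 * 2 * 1 = 5040

Answer: 5040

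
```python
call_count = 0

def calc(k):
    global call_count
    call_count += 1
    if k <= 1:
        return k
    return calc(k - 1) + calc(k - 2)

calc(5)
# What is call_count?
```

Calls(k) = 1 + Calls(k-1) + Calls(k-2); Calls(0)=Calls(1)=1. For k=5 this gives 15.

Answer: 15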